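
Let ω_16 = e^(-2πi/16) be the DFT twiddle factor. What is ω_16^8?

ω_16^8 = e^(-2πi·8/16)
= cos(-2π·8/16) + i·sin(-2π·8/16)
= cos(-16π/16) + i·sin(-16π/16)

ω_16^8 = cos(-16π/16) + i·sin(-16π/16) = -1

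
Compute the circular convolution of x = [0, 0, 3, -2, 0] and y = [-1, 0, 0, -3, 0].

(x ⊛ y)[n] = Σ(m=0 to 4) x[m] · y[(n-m) mod 5]

Computing each output sample:
(x ⊛ y)[0] = -9
(x ⊛ y)[1] = 6
(x ⊛ y)[2] = -3
(x ⊛ y)[3] = 2
(x ⊛ y)[4] = 0

x ⊛ y = [-9, 6, -3, 2, 0]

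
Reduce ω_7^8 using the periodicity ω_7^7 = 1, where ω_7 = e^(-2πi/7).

Since ω_7^7 = 1, powers reduce modulo 7.
8 mod 7 = 1
So ω_7^8 = ω_7^1 = e^(-2πi·1/7)

ω_7^8 = ω_7^1 = 0.6235-0.7818i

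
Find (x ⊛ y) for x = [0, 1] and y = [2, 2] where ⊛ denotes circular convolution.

(x ⊛ y)[n] = Σ(m=0 to 1) x[m] · y[(n-m) mod 2]

Computing each output sample:
(x ⊛ y)[0] = 2
(x ⊛ y)[1] = 2

x ⊛ y = [2, 2]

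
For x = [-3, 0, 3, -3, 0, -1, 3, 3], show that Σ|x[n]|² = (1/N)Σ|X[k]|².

Time domain:
Σ|x[n]|² = |-3|² + |0|² + |3|² + |-3|² + |0|² + |-1|² + |3|² + |3|² = 46.0000

Frequency domain:
(1/8)Σ|X[k]|² = (1/8)(|2|² + |1.9497+3.5355i|² + |-9+1i|² + |-7.9497+3.5355i|² + |4|² + |-7.9497-3.5355i|² + |-9-1i|² + |1.9497-3.5355i|²) = (1/8)·368.0000 = 46.0000

Both sides agree, confirming Parseval's theorem.

Σ|x[n]|² = (1/N)Σ|X[k]|² = 46.0000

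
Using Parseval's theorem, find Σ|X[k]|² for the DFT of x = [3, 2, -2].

Parseval: Σ|x[n]|² = (1/N)Σ|X[k]|², so Σ|X[k]|² = N·Σ|x[n]|² = 3·17.0000

Σ|X[k]|² = N·Σ|x[n]|² = 3·17.0000 = 51.0000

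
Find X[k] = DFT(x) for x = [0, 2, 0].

X[k] = Σ(n=0 to 2) x[n] · ω_3^(nk)
where ω_3 = e^(-2πi/3)

Computing each X[k]:
X[0] = 2
X[1] = -1.0000-1.7321i
X[2] = -1.0000+1.7321i

X = [2, -1.0000-1.7321i, -1.0000+1.7321i]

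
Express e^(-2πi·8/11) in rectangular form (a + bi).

ω_11^8 = e^(-2πi·8/11)
= cos(-2π·8/11) + i·sin(-2π·8/11)
= cos(-16π/11) + i·sin(-16π/11)

ω_11^8 = cos(-16π/11) + i·sin(-16π/11) = -0.1423+0.9898i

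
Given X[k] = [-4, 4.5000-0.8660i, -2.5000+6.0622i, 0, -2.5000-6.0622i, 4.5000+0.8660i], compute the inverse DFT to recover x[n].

x[n] = (1/6) Σ(k=0 to 5) X[k] · e^(2πikn/6)

Computing each x[n]:
x[0] = 0
x[1] = -1
x[2] = 1
x[3] = -3
x[4] = -3
x[5] = 2

x = [0, -1, 1, -3, -3, 2]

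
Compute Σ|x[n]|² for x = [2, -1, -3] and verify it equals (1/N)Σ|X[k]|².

Time domain:
Σ|x[n]|² = |2|² + |-1|² + |-3|² = 14.0000

Frequency domain:
(1/3)Σ|X[k]|² = (1/3)(|-2|² + |4.0000-1.7321i|² + |4.0000+1.7321i|²) = (1/3)·42.0000 = 14.0000

Both sides agree, confirming Parseval's theorem.

Σ|x[n]|² = (1/N)Σ|X[k]|² = 14.0000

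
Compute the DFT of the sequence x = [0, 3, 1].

X[k] = Σ(n=0 to 2) x[n] · ω_3^(nk)
where ω_3 = e^(-2πi/3)

Computing each X[k]:
X[0] = 4
X[1] = -2.0000-1.7321i
X[2] = -2.0000+1.7321i

X = [4, -2.0000-1.7321i, -2.0000+1.7321i]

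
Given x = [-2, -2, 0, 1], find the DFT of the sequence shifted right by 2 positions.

Time shift by 2: X_shifted[k] = ω_4^(2k) · X[k]
Shifted x = [0, 1, -2, -2]

DFT(x[n-2]) = [-3, 2-3i, -1, 2+3i]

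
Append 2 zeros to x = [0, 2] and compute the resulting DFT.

Original 2-point DFT: [2, -2]
Zero-padded 4-point DFT provides frequency interpolation.

DFT_4([x, 0, ...]) = [2, -2i, -2, 2i]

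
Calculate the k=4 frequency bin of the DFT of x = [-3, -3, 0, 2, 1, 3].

X[4] = Σ(n=0 to 5) x[n] · ω_6^(4n) where ω_6 = e^(-2πi/6)
= (-3)·ω_6^0 + (-3)·ω_6^4 + (0)·ω_6^8 + (2)·ω_6^12 + (1)·ω_6^16 + (3)·ω_6^20

X[4] = -1.5000-4.3301i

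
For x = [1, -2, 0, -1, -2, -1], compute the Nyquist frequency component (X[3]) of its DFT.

X[3] = Σ(n=0 to 5) x[n] · ω_6^(3n) where ω_6 = e^(-2πi/6)
= (1)·ω_6^0 + (-2)·ω_6^3 + (0)·ω_6^6 + (-1)·ω_6^9 + (-2)·ω_6^12 + (-1)·ω_6^15

X[3] = 3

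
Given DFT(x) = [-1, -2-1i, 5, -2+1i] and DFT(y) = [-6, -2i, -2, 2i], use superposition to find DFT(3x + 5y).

By linearity: DFT(3x + 5y) = 3·DFT(x) + 5·DFT(y)
= 3·[-1, -2-1i, 5, -2+1i] + 5·[-6, -2i, -2, 2i]

Computing element-wise:
Z[0] = 3·(-1) + 5·(-6) = -33
Z[1] = 3·(-2-1i) + 5·(-2i) = -6-13i
Z[2] = 3·(5) + 5·(-2) = 5
Z[3] = 3·(-2+1i) + 5·(2i) = -6+13i

DFT(3x + 5y) = 3·X + 5·Y = [-33, -6-13i, 5, -6+13i]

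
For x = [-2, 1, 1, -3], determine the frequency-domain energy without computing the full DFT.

Parseval: Σ|x[n]|² = (1/N)Σ|X[k]|², so Σ|X[k]|² = N·Σ|x[n]|² = 4·15.0000

Σ|X[k]|² = N·Σ|x[n]|² = 4·15.0000 = 60.0000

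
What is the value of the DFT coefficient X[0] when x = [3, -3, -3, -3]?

X[0] = Σ(n=0 to 3) x[n] · ω_4^0 = Σ x[n]
= (3) + (-3) + (-3) + (-3)

X[0] = -6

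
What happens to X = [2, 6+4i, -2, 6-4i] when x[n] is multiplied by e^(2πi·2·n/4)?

Modulation property: DFT(ω_4^(-2n)·x[n]) = X[(k-2) mod 4], so circularly shift X by 2 positions.

X[k-2] = [-2, 6-4i, 2, 6+4i]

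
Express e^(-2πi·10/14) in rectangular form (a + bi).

ω_14^10 = e^(-2πi·10/14)
= cos(-2π·10/14) + i·sin(-2π·10/14)
= cos(-20π/14) + i·sin(-20π/14)

ω_14^10 = cos(-20π/14) + i·sin(-20π/14) = -0.2225+0.9749i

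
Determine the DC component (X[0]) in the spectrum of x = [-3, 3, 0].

X[0] = Σ(n=0 to 2) x[n] · ω_3^0 = Σ x[n]
= (-3) + (3) + (0)

X[0] = 0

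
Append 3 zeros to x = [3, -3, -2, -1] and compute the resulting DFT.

Original 4-point DFT: [-3, 5+2i, 5, 5-2i]
Zero-padded 7-point DFT provides frequency interpolation.

DFT_7([x, 0, ...]) = [-3, 2.4755+4.7292i, 4.8460+1.2752i, 4.6784+0.7129i, 4.6784-0.7129i, 4.8460-1.2752i, 2.4755-4.7292i]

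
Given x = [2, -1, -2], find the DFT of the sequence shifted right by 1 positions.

Time shift by 1: X_shifted[k] = ω_3^(1k) · X[k]
Shifted x = [-2, 2, -1]

DFT(x[n-1]) = [-1, -2.5000-2.5981i, -2.5000+2.5981i]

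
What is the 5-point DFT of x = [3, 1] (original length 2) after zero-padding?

Original 2-point DFT: [4, 2]
Zero-padded 5-point DFT provides frequency interpolation.

DFT_5([x, 0, ...]) = [4, 3.3090-0.9511i, 2.1910-0.5878i, 2.1910+0.5878i, 3.3090+0.9511i]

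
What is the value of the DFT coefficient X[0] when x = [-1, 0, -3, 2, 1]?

X[0] = Σ(n=0 to 4) x[n] · ω_5^0 = Σ x[n]
= (-1) + (0) + (-3) + (2) + (1)

X[0] = -1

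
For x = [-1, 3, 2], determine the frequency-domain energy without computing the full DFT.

Parseval: Σ|x[n]|² = (1/N)Σ|X[k]|², so Σ|X[k]|² = N·Σ|x[n]|² = 3·14.0000

Σ|X[k]|² = N·Σ|x[n]|² = 3·14.0000 = 42.0000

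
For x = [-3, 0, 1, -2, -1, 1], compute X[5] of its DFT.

X[5] = Σ(n=0 to 5) x[n] · ω_6^(5n) where ω_6 = e^(-2πi/6)
= (-3)·ω_6^0 + (0)·ω_6^5 + (1)·ω_6^10 + (-2)·ω_6^15 + (-1)·ω_6^20 + (1)·ω_6^25

X[5] = -0.5000+0.8660i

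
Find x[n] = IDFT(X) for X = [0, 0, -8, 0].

x[n] = (1/4) Σ(k=0 to 3) X[k] · e^(2πikn/4)

Computing each x[n]:
x[0] = -2
x[1] = 2
x[2] = -2
x[3] = 2

x = [-2, 2, -2, 2]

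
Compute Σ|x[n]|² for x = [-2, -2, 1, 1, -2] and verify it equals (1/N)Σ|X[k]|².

Time domain:
Σ|x[n]|² = |-2|² + |-2|² + |1|² + |1|² + |-2|² = 14.0000

Frequency domain:
(1/5)Σ|X[k]|² = (1/5)(|-4|² + |-4.8541|² + |1.8541|² + |1.8541|² + |-4.8541|²) = (1/5)·70.0000 = 14.0000

Both sides agree, confirming Parseval's theorem.

Σ|x[n]|² = (1/N)Σ|X[k]|² = 14.0000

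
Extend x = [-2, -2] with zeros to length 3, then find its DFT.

Original 2-point DFT: [-4, 0]
Zero-padded 3-point DFT provides frequency interpolation.

DFT_3([x, 0, ...]) = [-4, -1.0000+1.7321i, -1.0000-1.7321i]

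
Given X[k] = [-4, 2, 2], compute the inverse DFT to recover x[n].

x[n] = (1/3) Σ(k=0 to 2) X[k] · e^(2πikn/3)

Computing each x[n]:
x[0] = 0
x[1] = -2
x[2] = -2

x = [0, -2, -2]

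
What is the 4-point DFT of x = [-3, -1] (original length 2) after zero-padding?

Original 2-point DFT: [-4, -2]
Zero-padded 4-point DFT provides frequency interpolation.

DFT_4([x, 0, ...]) = [-4, -3+1i, -2, -3-1i]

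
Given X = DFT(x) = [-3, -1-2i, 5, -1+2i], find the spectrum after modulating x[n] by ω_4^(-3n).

Modulation property: DFT(ω_4^(-3n)·x[n]) = X[(k-3) mod 4], so circularly shift X by 3 positions.

X[k-3] = [-1-2i, 5, -1+2i, -3]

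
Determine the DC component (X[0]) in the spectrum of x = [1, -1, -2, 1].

X[0] = Σ(n=0 to 3) x[n] · ω_4^0 = Σ x[n]
= (1) + (-1) + (-2) + (1)

X[0] = -1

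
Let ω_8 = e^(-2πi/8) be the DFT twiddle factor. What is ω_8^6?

ω_8^6 = e^(-2πi·6/8)
= cos(-2π·6/8) + i·sin(-2π·6/8)
= cos(-12π/8) + i·sin(-12π/8)

ω_8^6 = cos(-12π/8) + i·sin(-12π/8) = 1i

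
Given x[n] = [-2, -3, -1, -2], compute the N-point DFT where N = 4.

X[k] = Σ(n=0 to 3) x[n] · ω_4^(nk)
where ω_4 = e^(-2πi/4)

Computing each X[k]:
X[0] = -8
X[1] = -1+1i
X[2] = 2
X[3] = -1-1i

X = [-8, -1+1i, 2, -1-1i]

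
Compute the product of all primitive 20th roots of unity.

The primitive 20th roots of unity are ω_20^k for k coprime to 20: k ∈ {1, 3, 7, 9, 11, 13, 17, 19}
Their product equals the constant term of the cyclotomic polynomial Φ_20(x) up to sign.
For n ≥ 3, the product of all primitive nth roots of unity is 1. (For n=1 it is 1; for n=2 it is -1.)

1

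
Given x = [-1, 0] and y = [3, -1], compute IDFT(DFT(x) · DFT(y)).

(x ⊛ y)[n] = Σ(m=0 to 1) x[m] · y[(n-m) mod 2]

Computing each output sample:
(x ⊛ y)[0] = -3
(x ⊛ y)[1] = 1

x ⊛ y = [-3, 1]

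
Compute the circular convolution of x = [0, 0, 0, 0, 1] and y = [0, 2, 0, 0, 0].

(x ⊛ y)[n] = Σ(m=0 to 4) x[m] · y[(n-m) mod 5]

Computing each output sample:
(x ⊛ y)[0] = 2
(x ⊛ y)[1] = 0
(x ⊛ y)[2] = 0
(x ⊛ y)[3] = 0
(x ⊛ y)[4] = 0

x ⊛ y = [2, 0, 0, 0, 0]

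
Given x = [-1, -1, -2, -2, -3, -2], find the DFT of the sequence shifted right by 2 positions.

Time shift by 2: X_shifted[k] = ω_6^(2k) · X[k]
Shifted x = [-3, -2, -1, -1, -2, -2]

DFT(x[n-2]) = [-11, -2.5000-0.8660i, -0.5000+0.8660i, -1, -0.5000-0.8660i, -2.5000+0.8660i]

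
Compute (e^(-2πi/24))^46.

Since ω_24^24 = 1, powers reduce modulo 24.
46 mod 24 = 22
So ω_24^46 = ω_24^22 = e^(-2πi·22/24)

ω_24^46 = ω_24^22 = 0.8660+0.5000i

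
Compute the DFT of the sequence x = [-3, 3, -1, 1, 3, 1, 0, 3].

X[k] = Σ(n=0 to 7) x[n] · ω_8^(nk)
where ω_8 = e^(-2πi/8)

Computing each X[k]:
X[0] = 7
X[1] = -3.1716+1.0000i
X[2] = 1
X[3] = -8.8284-1.0000i
X[4] = -9
X[5] = -8.8284+1.0000i
X[6] = 1
X[7] = -3.1716-1.0000i

X = [7, -3.1716+1.0000i, 1, -8.8284-1.0000i, -9, -8.8284+1.0000i, 1, -3.1716-1.0000i]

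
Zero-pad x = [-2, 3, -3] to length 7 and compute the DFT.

Original 3-point DFT: [-2, -2.0000-5.1962i, -2.0000+5.1962i]
Zero-padded 7-point DFT provides frequency interpolation.

DFT_7([x, 0, ...]) = [-2, 0.5380+0.5793i, 0.0353-4.2264i, -6.5734-3.6471i, -6.5734+3.6471i, 0.0353+4.2264i, 0.5380-0.5793i]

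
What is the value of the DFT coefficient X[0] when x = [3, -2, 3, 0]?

X[0] = Σ(n=0 to 3) x[n] · ω_4^0 = Σ x[n]
= (3) + (-2) + (3) + (0)

X[0] = 4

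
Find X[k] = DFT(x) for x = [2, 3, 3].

X[k] = Σ(n=0 to 2) x[n] · ω_3^(nk)
where ω_3 = e^(-2πi/3)

Computing each X[k]:
X[0] = 8
X[1] = -1
X[2] = -1

X = [8, -1, -1]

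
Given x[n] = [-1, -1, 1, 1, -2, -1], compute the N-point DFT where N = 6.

X[k] = Σ(n=0 to 5) x[n] · ω_6^(nk)
where ω_6 = e^(-2πi/6)

Computing each X[k]:
X[0] = -3
X[1] = -2.5000-2.5981i
X[2] = 1.5000+2.5981i
X[3] = -1
X[4] = 1.5000-2.5981i
X[5] = -2.5000+2.5981i

X = [-3, -2.5000-2.5981i, 1.5000+2.5981i, -1, 1.5000-2.5981i, -2.5000+2.5981i]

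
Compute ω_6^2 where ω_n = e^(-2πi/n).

ω_6^2 = e^(-2πi·2/6)
= cos(-2π·2/6) + i·sin(-2π·2/6)
= cos(-4π/6) + i·sin(-4π/6)

ω_6^2 = cos(-4π/6) + i·sin(-4π/6) = -0.5000-0.8660i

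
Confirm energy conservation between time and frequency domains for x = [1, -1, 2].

Time domain:
Σ|x[n]|² = |1|² + |-1|² + |2|² = 6.0000

Frequency domain:
(1/3)Σ|X[k]|² = (1/3)(|2|² + |0.5000+2.5981i|² + |0.5000-2.5981i|²) = (1/3)·18.0000 = 6.0000

Both sides agree, confirming Parseval's theorem.

Σ|x[n]|² = (1/N)Σ|X[k]|² = 6.0000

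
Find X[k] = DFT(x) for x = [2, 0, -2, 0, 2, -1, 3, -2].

X[k] = Σ(n=0 to 7) x[n] · ω_8^(nk)
where ω_8 = e^(-2πi/8)

Computing each X[k]:
X[0] = 2
X[1] = -0.7071+2.8787i
X[2] = 3-1i
X[3] = 0.7071-7.1213i
X[4] = 8
X[5] = 0.7071+7.1213i
X[6] = 3+1i
X[7] = -0.7071-2.8787i

X = [2, -0.7071+2.8787i, 3-1i, 0.7071-7.1213i, 8, 0.7071+7.1213i, 3+1i, -0.7071-2.8787i]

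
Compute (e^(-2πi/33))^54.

Since ω_33^33 = 1, powers reduce modulo 33.
54 mod 33 = 21
So ω_33^54 = ω_33^21 = e^(-2πi·21/33)

ω_33^54 = ω_33^21 = -0.6549+0.7557i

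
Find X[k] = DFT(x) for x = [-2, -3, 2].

X[k] = Σ(n=0 to 2) x[n] · ω_3^(nk)
where ω_3 = e^(-2πi/3)

Computing each X[k]:
X[0] = -3
X[1] = -1.5000+4.3301i
X[2] = -1.5000-4.3301i

X = [-3, -1.5000+4.3301i, -1.5000-4.3301i]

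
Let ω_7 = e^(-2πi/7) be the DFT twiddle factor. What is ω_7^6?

ω_7^6 = e^(-2πi·6/7)
= cos(-2π·6/7) + i·sin(-2π·6/7)
= cos(-12π/7) + i·sin(-12π/7)

ω_7^6 = cos(-12π/7) + i·sin(-12π/7) = 0.6235+0.7818i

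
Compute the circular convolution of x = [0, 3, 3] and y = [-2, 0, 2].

(x ⊛ y)[n] = Σ(m=0 to 2) x[m] · y[(n-m) mod 3]

Computing each output sample:
(x ⊛ y)[0] = 6
(x ⊛ y)[1] = 0
(x ⊛ y)[2] = -6

x ⊛ y = [6, 0, -6]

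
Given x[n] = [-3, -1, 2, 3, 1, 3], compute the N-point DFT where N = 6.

X[k] = Σ(n=0 to 5) x[n] · ω_6^(nk)
where ω_6 = e^(-2πi/6)

Computing each X[k]:
X[0] = 5
X[1] = -6.5000+2.5981i
X[2] = -2.5000+4.3301i
X[3] = -5
X[4] = -2.5000-4.3301i
X[5] = -6.5000-2.5981i

X = [5, -6.5000+2.5981i, -2.5000+4.3301i, -5, -2.5000-4.3301i, -6.5000-2.5981i]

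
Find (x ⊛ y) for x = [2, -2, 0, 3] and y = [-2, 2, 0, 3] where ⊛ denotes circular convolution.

(x ⊛ y)[n] = Σ(m=0 to 3) x[m] · y[(n-m) mod 4]

Computing each output sample:
(x ⊛ y)[0] = -4
(x ⊛ y)[1] = 8
(x ⊛ y)[2] = 5
(x ⊛ y)[3] = 0

x ⊛ y = [-4, 8, 5, 0]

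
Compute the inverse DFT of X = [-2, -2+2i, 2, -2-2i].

x[n] = (1/4) Σ(k=0 to 3) X[k] · e^(2πikn/4)

Computing each x[n]:
x[0] = -1
x[1] = -2
x[2] = 1
x[3] = 0

x = [-1, -2, 1, 0]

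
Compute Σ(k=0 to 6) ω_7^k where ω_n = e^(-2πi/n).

Sum of all nth roots of unity equals 0 for n > 1 (geometric series with r ≠ 1).

0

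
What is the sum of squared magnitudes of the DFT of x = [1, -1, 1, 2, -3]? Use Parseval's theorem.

Parseval: Σ|x[n]|² = (1/N)Σ|X[k]|², so Σ|X[k]|² = N·Σ|x[n]|² = 5·16.0000

Σ|X[k]|² = N·Σ|x[n]|² = 5·16.0000 = 80.0000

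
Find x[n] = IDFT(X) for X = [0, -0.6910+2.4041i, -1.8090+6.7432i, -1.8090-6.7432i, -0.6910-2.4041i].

x[n] = (1/5) Σ(k=0 to 4) X[k] · e^(2πikn/5)

Computing each x[n]:
x[0] = -1
x[1] = -2
x[2] = 2
x[3] = -2
x[4] = 3

x = [-1, -2, 2, -2, 3]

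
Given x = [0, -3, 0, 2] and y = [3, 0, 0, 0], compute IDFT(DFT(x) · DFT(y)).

(x ⊛ y)[n] = Σ(m=0 to 3) x[m] · y[(n-m) mod 4]

Computing each output sample:
(x ⊛ y)[0] = 0
(x ⊛ y)[1] = -9
(x ⊛ y)[2] = 0
(x ⊛ y)[3] = 6

x ⊛ y = [0, -9, 0, 6]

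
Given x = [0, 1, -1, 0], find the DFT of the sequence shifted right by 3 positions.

Time shift by 3: X_shifted[k] = ω_4^(3k) · X[k]
Shifted x = [1, -1, 0, 0]

DFT(x[n-3]) = [0, 1+1i, 2, 1-1i]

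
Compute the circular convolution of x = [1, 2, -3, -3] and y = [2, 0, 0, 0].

(x ⊛ y)[n] = Σ(m=0 to 3) x[m] · y[(n-m) mod 4]

Computing each output sample:
(x ⊛ y)[0] = 2
(x ⊛ y)[1] = 4
(x ⊛ y)[2] = -6
(x ⊛ y)[3] = -6

x ⊛ y = [2, 4, -6, -6]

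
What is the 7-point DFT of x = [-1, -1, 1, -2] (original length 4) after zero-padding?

Original 4-point DFT: [-3, -2-1i, 3, -2+1i]
Zero-padded 7-point DFT provides frequency interpolation.

DFT_7([x, 0, ...]) = [-3, -0.0441+0.6747i, -2.9254-0.1549i, 0.9695+3.1656i, 0.9695-3.1656i, -2.9254+0.1549i, -0.0441-0.6747i]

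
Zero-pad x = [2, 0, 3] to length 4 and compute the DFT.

Original 3-point DFT: [5, 0.5000+2.5981i, 0.5000-2.5981i]
Zero-padded 4-point DFT provides frequency interpolation.

DFT_4([x, 0, ...]) = [5, -1, 5, -1]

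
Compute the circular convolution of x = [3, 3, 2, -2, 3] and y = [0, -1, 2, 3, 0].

(x ⊛ y)[n] = Σ(m=0 to 4) x[m] · y[(n-m) mod 5]

Computing each output sample:
(x ⊛ y)[0] = -1
(x ⊛ y)[1] = -3
(x ⊛ y)[2] = 12
(x ⊛ y)[3] = 13
(x ⊛ y)[4] = 15

x ⊛ y = [-1, -3, 12, 13, 15]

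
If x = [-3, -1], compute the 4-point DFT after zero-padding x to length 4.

Original 2-point DFT: [-4, -2]
Zero-padded 4-point DFT provides frequency interpolation.

DFT_4([x, 0, ...]) = [-4, -3+1i, -2, -3-1i]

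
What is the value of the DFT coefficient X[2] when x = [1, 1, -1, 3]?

X[2] = Σ(n=0 to 3) x[n] · ω_4^(2n) where ω_4 = e^(-2πi/4)
= (1)·ω_4^0 + (1)·ω_4^2 + (-1)·ω_4^4 + (3)·ω_4^6

X[2] = -4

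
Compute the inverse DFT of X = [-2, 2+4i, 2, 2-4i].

x[n] = (1/4) Σ(k=0 to 3) X[k] · e^(2πikn/4)

Computing each x[n]:
x[0] = 1
x[1] = -3
x[2] = -1
x[3] = 1

x = [1, -3, -1, 1]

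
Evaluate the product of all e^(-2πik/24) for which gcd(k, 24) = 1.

The primitive 24th roots of unity are ω_24^k for k coprime to 24: k ∈ {1, 5, 7, 11, 13, 17, 19, 23}
Their product equals the constant term of the cyclotomic polynomial Φ_24(x) up to sign.
For n ≥ 3, the product of all primitive nth roots of unity is 1. (For n=1 it is 1; for n=2 it is -1.)

1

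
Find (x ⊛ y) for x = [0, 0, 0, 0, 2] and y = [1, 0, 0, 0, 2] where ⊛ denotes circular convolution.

(x ⊛ y)[n] = Σ(m=0 to 4) x[m] · y[(n-m) mod 5]

Computing each output sample:
(x ⊛ y)[0] = 0
(x ⊛ y)[1] = 0
(x ⊛ y)[2] = 0
(x ⊛ y)[3] = 4
(x ⊛ y)[4] = 2

x ⊛ y = [0, 0, 0, 4, 2]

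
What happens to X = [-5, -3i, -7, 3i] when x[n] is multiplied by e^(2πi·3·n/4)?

Modulation property: DFT(ω_4^(-3n)·x[n]) = X[(k-3) mod 4], so circularly shift X by 3 positions.

X[k-3] = [-3i, -7, 3i, -5]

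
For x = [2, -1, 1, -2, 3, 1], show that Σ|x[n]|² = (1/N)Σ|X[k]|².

Time domain:
Σ|x[n]|² = |2|² + |-1|² + |1|² + |-2|² + |3|² + |1|² = 20.0000

Frequency domain:
(1/6)Σ|X[k]|² = (1/6)(|4|² + |2.0000+3.4641i|² + |-2|² + |8|² + |-2|² + |2.0000-3.4641i|²) = (1/6)·120.0000 = 20.0000

Both sides agree, confirming Parseval's theorem.

Σ|x[n]|² = (1/N)Σ|X[k]|² = 20.0000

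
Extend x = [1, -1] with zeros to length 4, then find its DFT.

Original 2-point DFT: [0, 2]
Zero-padded 4-point DFT provides frequency interpolation.

DFT_4([x, 0, ...]) = [0, 1+1i, 2, 1-1i]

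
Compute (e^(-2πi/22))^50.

Since ω_22^22 = 1, powers reduce modulo 22.
50 mod 22 = 6
So ω_22^50 = ω_22^6 = e^(-2πi·6/22)

ω_22^50 = ω_22^6 = -0.1423-0.9898i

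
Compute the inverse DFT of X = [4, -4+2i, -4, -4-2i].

x[n] = (1/4) Σ(k=0 to 3) X[k] · e^(2πikn/4)

Computing each x[n]:
x[0] = -2
x[1] = 1
x[2] = 2
x[3] = 3

x = [-2, 1, 2, 3]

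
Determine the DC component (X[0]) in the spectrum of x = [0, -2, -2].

X[0] = Σ(n=0 to 2) x[n] · ω_3^0 = Σ x[n]
= (0) + (-2) + (-2)

X[0] = -4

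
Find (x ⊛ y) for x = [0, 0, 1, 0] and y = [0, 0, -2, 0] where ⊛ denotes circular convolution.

(x ⊛ y)[n] = Σ(m=0 to 3) x[m] · y[(n-m) mod 4]

Computing each output sample:
(x ⊛ y)[0] = -2
(x ⊛ y)[1] = 0
(x ⊛ y)[2] = 0
(x ⊛ y)[3] = 0

x ⊛ y = [-2, 0, 0, 0]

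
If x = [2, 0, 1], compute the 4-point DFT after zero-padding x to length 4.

Original 3-point DFT: [3, 1.5000+0.8660i, 1.5000-0.8660i]
Zero-padded 4-point DFT provides frequency interpolation.

DFT_4([x, 0, ...]) = [3, 1, 3, 1]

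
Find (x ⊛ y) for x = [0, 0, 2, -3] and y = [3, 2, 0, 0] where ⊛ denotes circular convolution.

(x ⊛ y)[n] = Σ(m=0 to 3) x[m] · y[(n-m) mod 4]

Computing each output sample:
(x ⊛ y)[0] = -6
(x ⊛ y)[1] = 0
(x ⊛ y)[2] = 6
(x ⊛ y)[3] = -5

x ⊛ y = [-6, 0, 6, -5]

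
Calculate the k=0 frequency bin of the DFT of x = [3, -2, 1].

X[0] = Σ(n=0 to 2) x[n] · ω_3^0 = Σ x[n]
= (3) + (-2) + (1)

X[0] = 2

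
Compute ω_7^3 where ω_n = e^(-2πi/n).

ω_7^3 = e^(-2πi·3/7)
= cos(-2π·3/7) + i·sin(-2π·3/7)
= cos(-6π/7) + i·sin(-6π/7)

ω_7^3 = cos(-6π/7) + i·sin(-6π/7) = -0.9010-0.4339i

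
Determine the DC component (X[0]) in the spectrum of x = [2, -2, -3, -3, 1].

X[0] = Σ(n=0 to 4) x[n] · ω_5^0 = Σ x[n]
= (2) + (-2) + (-3) + (-3) + (1)

X[0] = -5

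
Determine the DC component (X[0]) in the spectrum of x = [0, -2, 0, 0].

X[0] = Σ(n=0 to 3) x[n] · ω_4^0 = Σ x[n]
= (0) + (-2) + (0) + (0)

X[0] = -2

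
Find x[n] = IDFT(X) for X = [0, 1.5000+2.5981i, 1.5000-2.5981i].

x[n] = (1/3) Σ(k=0 to 2) X[k] · e^(2πikn/3)

Computing each x[n]:
x[0] = 1
x[1] = -2
x[2] = 1

x = [1, -2, 1]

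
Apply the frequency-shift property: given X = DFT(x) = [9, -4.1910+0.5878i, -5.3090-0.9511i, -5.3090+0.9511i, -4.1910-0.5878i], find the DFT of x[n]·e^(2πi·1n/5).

Modulation property: DFT(ω_5^(-1n)·x[n]) = X[(k-1) mod 5], so circularly shift X by 1 positions.

X[k-1] = [-4.1910-0.5878i, 9, -4.1910+0.5878i, -5.3090-0.9511i, -5.3090+0.9511i]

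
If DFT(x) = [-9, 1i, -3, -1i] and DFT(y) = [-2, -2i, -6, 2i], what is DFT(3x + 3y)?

By linearity: DFT(3x + 3y) = 3·DFT(x) + 3·DFT(y)
= 3·[-9, 1i, -3, -1i] + 3·[-2, -2i, -6, 2i]

Computing element-wise:
Z[0] = 3·(-9) + 3·(-2) = -33
Z[1] = 3·(1i) + 3·(-2i) = -3i
Z[2] = 3·(-3) + 3·(-6) = -27
Z[3] = 3·(-1i) + 3·(2i) = 3i

DFT(3x + 3y) = 3·X + 3·Y = [-33, -3i, -27, 3i]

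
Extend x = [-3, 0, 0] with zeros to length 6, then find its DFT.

Original 3-point DFT: [-3, -3, -3]
Zero-padded 6-point DFT provides frequency interpolation.

DFT_6([x, 0, ...]) = [-3, -3, -3, -3, -3, -3]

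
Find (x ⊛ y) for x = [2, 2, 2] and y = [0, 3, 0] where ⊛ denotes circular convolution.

(x ⊛ y)[n] = Σ(m=0 to 2) x[m] · y[(n-m) mod 3]

Computing each output sample:
(x ⊛ y)[0] = 6
(x ⊛ y)[1] = 6
(x ⊛ y)[2] = 6

x ⊛ y = [6, 6, 6]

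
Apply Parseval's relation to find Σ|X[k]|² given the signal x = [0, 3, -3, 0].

Parseval: Σ|x[n]|² = (1/N)Σ|X[k]|², so Σ|X[k]|² = N·Σ|x[n]|² = 4·18.0000

Σ|X[k]|² = N·Σ|x[n]|² = 4·18.0000 = 72.0000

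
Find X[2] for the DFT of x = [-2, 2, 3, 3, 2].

X[2] = Σ(n=0 to 4) x[n] · ω_5^(2n) where ω_5 = e^(-2πi/5)
= (-2)·ω_5^0 + (2)·ω_5^2 + (3)·ω_5^4 + (3)·ω_5^6 + (2)·ω_5^8

X[2] = -3.3820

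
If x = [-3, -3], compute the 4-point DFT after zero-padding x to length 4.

Original 2-point DFT: [-6, 0]
Zero-padded 4-point DFT provides frequency interpolation.

DFT_4([x, 0, ...]) = [-6, -3+3i, 0, -3-3i]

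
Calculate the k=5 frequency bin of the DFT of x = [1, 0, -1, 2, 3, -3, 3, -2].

X[5] = Σ(n=0 to 7) x[n] · ω_8^(5n) where ω_8 = e^(-2πi/8)
= (1)·ω_8^0 + (0)·ω_8^5 + (-1)·ω_8^10 + (2)·ω_8^15 + (3)·ω_8^20 + (-3)·ω_8^25 + (3)·ω_8^30 + (-2)·ω_8^35

X[5] = -1.2929+8.9497i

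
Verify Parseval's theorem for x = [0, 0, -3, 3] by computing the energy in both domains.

Time domain:
Σ|x[n]|² = |0|² + |0|² + |-3|² + |3|² = 18.0000

Frequency domain:
(1/4)Σ|X[k]|² = (1/4)(|0|² + |3+3i|² + |-6|² + |3-3i|²) = (1/4)·72.0000 = 18.0000

Both sides agree, confirming Parseval's theorem.

Σ|x[n]|² = (1/N)Σ|X[k]|² = 18.0000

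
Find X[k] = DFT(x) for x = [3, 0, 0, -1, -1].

X[k] = Σ(n=0 to 4) x[n] · ω_5^(nk)
where ω_5 = e^(-2πi/5)

Computing each X[k]:
X[0] = 1
X[1] = 3.5000-1.5388i
X[2] = 3.5000+0.3633i
X[3] = 3.5000-0.3633i
X[4] = 3.5000+1.5388i

X = [1, 3.5000-1.5388i, 3.5000+0.3633i, 3.5000-0.3633i, 3.5000+1.5388i]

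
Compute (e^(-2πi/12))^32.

Since ω_12^12 = 1, powers reduce modulo 12.
32 mod 12 = 8
So ω_12^32 = ω_12^8 = e^(-2πi·8/12)

ω_12^32 = ω_12^8 = -0.5000+0.8660i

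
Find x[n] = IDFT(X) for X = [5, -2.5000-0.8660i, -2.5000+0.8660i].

x[n] = (1/3) Σ(k=0 to 2) X[k] · e^(2πikn/3)

Computing each x[n]:
x[0] = 0
x[1] = 3
x[2] = 2

x = [0, 3, 2]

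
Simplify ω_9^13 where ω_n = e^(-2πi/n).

Since ω_9^9 = 1, powers reduce modulo 9.
13 mod 9 = 4
So ω_9^13 = ω_9^4 = e^(-2πi·4/9)

ω_9^13 = ω_9^4 = -0.9397-0.3420i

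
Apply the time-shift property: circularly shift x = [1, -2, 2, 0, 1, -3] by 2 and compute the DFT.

Time shift by 2: X_shifted[k] = ω_6^(2k) · X[k]
Shifted x = [1, -3, 1, -2, 2, 0]

DFT(x[n-2]) = [-1, 3.4641i, -1.0000+1.7321i, 9, -1.0000-1.7321i, -3.4641i]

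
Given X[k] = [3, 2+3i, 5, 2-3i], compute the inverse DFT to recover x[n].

x[n] = (1/4) Σ(k=0 to 3) X[k] · e^(2πikn/4)

Computing each x[n]:
x[0] = 3
x[1] = -2
x[2] = 1
x[3] = 1

x = [3, -2, 1, 1]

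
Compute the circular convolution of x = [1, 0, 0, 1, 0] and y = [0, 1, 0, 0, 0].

(x ⊛ y)[n] = Σ(m=0 to 4) x[m] · y[(n-m) mod 5]

Computing each output sample:
(x ⊛ y)[0] = 0
(x ⊛ y)[1] = 1
(x ⊛ y)[2] = 0
(x ⊛ y)[3] = 0
(x ⊛ y)[4] = 1

x ⊛ y = [0, 1, 0, 0, 1]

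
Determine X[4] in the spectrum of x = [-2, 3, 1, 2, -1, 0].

X[4] = Σ(n=0 to 5) x[n] · ω_6^(4n) where ω_6 = e^(-2πi/6)
= (-2)·ω_6^0 + (3)·ω_6^4 + (1)·ω_6^8 + (2)·ω_6^12 + (-1)·ω_6^16 + (0)·ω_6^20

X[4] = -1.5000+0.8660i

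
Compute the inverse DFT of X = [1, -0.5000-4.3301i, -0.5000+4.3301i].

x[n] = (1/3) Σ(k=0 to 2) X[k] · e^(2πikn/3)

Computing each x[n]:
x[0] = 0
x[1] = 3
x[2] = -2

x = [0, 3, -2]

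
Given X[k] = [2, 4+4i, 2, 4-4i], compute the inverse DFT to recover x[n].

x[n] = (1/4) Σ(k=0 to 3) X[k] · e^(2πikn/4)

Computing each x[n]:
x[0] = 3
x[1] = -2
x[2] = -1
x[3] = 2

x = [3, -2, -1, 2]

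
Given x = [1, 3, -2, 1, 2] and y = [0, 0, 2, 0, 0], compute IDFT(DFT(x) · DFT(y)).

(x ⊛ y)[n] = Σ(m=0 to 4) x[m] · y[(n-m) mod 5]

Computing each output sample:
(x ⊛ y)[0] = 2
(x ⊛ y)[1] = 4
(x ⊛ y)[2] = 2
(x ⊛ y)[3] = 6
(x ⊛ y)[4] = -4

x ⊛ y = [2, 4, 2, 6, -4]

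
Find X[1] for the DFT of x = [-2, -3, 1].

X[1] = Σ(n=0 to 2) x[n] · ω_3^(1n) where ω_3 = e^(-2πi/3)
= (-2)·ω_3^0 + (-3)·ω_3^1 + (1)·ω_3^2

X[1] = -1.0000+3.4641i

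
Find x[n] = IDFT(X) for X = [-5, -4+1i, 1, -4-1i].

x[n] = (1/4) Σ(k=0 to 3) X[k] · e^(2πikn/4)

Computing each x[n]:
x[0] = -3
x[1] = -2
x[2] = 1
x[3] = -1

x = [-3, -2, 1, -1]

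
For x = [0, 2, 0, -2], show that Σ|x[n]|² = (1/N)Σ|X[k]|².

Time domain:
Σ|x[n]|² = |0|² + |2|² + |0|² + |-2|² = 8.0000

Frequency domain:
(1/4)Σ|X[k]|² = (1/4)(|0|² + |-4i|² + |0|² + |4i|²) = (1/4)·32.0000 = 8.0000

Both sides agree, confirming Parseval's theorem.

Σ|x[n]|² = (1/N)Σ|X[k]|² = 8.0000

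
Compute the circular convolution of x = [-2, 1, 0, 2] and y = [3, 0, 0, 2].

(x ⊛ y)[n] = Σ(m=0 to 3) x[m] · y[(n-m) mod 4]

Computing each output sample:
(x ⊛ y)[0] = -4
(x ⊛ y)[1] = 3
(x ⊛ y)[2] = 4
(x ⊛ y)[3] = 2

x ⊛ y = [-4, 3, 4, 2]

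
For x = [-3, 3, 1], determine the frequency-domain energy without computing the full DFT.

Parseval: Σ|x[n]|² = (1/N)Σ|X[k]|², so Σ|X[k]|² = N·Σ|x[n]|² = 3·19.0000

Σ|X[k]|² = N·Σ|x[n]|² = 3·19.0000 = 57.0000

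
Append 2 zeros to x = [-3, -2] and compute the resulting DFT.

Original 2-point DFT: [-5, -1]
Zero-padded 4-point DFT provides frequency interpolation.

DFT_4([x, 0, ...]) = [-5, -3+2i, -1, -3-2i]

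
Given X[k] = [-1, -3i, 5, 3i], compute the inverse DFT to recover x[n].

x[n] = (1/4) Σ(k=0 to 3) X[k] · e^(2πikn/4)

Computing each x[n]:
x[0] = 1
x[1] = 0
x[2] = 1
x[3] = -3

x = [1, 0, 1, -3]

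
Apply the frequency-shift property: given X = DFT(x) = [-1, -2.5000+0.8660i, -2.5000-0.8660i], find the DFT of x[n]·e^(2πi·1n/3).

Modulation property: DFT(ω_3^(-1n)·x[n]) = X[(k-1) mod 3], so circularly shift X by 1 positions.

X[k-1] = [-2.5000-0.8660i, -1, -2.5000+0.8660i]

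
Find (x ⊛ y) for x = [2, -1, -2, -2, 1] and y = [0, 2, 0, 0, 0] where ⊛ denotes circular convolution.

(x ⊛ y)[n] = Σ(m=0 to 4) x[m] · y[(n-m) mod 5]

Computing each output sample:
(x ⊛ y)[0] = 2
(x ⊛ y)[1] = 4
(x ⊛ y)[2] = -2
(x ⊛ y)[3] = -4
(x ⊛ y)[4] = -4

x ⊛ y = [2, 4, -2, -4, -4]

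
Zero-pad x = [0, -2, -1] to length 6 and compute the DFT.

Original 3-point DFT: [-3, 1.5000+0.8660i, 1.5000-0.8660i]
Zero-padded 6-point DFT provides frequency interpolation.

DFT_6([x, 0, ...]) = [-3, -0.5000+2.5981i, 1.5000+0.8660i, 1, 1.5000-0.8660i, -0.5000-2.5981i]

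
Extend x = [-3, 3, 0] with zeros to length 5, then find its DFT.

Original 3-point DFT: [0, -4.5000-2.5981i, -4.5000+2.5981i]
Zero-padded 5-point DFT provides frequency interpolation.

DFT_5([x, 0, ...]) = [0, -2.0729-2.8532i, -5.4271-1.7634i, -5.4271+1.7634i, -2.0729+2.8532i]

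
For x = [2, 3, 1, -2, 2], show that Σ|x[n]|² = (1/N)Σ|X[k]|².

Time domain:
Σ|x[n]|² = |2|² + |3|² + |1|² + |-2|² + |2|² = 22.0000

Frequency domain:
(1/5)Σ|X[k]|² = (1/5)(|6|² + |4.3541-2.7144i|² + |-2.3541+2.2654i|² + |-2.3541-2.2654i|² + |4.3541+2.7144i|²) = (1/5)·110.0000 = 22.0000

Both sides agree, confirming Parseval's theorem.

Σ|x[n]|² = (1/N)Σ|X[k]|² = 22.0000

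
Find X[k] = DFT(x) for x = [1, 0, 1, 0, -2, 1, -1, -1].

X[k] = Σ(n=0 to 7) x[n] · ω_8^(nk)
where ω_8 = e^(-2πi/8)

Computing each X[k]:
X[0] = -1
X[1] = 1.5858-2.0000i
X[2] = -1-2i
X[3] = 4.4142+2.0000i
X[4] = -1
X[5] = 4.4142-2.0000i
X[6] = -1+2i
X[7] = 1.5858+2.0000i

X = [-1, 1.5858-2.0000i, -1-2i, 4.4142+2.0000i, -1, 4.4142-2.0000i, -1+2i, 1.5858+2.0000i]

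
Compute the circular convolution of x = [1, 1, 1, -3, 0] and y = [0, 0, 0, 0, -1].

(x ⊛ y)[n] = Σ(m=0 to 4) x[m] · y[(n-m) mod 5]

Computing each output sample:
(x ⊛ y)[0] = -1
(x ⊛ y)[1] = -1
(x ⊛ y)[2] = 3
(x ⊛ y)[3] = 0
(x ⊛ y)[4] = -1

x ⊛ y = [-1, -1, 3, 0, -1]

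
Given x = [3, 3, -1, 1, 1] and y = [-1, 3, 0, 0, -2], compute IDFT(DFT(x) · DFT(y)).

(x ⊛ y)[n] = Σ(m=0 to 4) x[m] · y[(n-m) mod 5]

Computing each output sample:
(x ⊛ y)[0] = -6
(x ⊛ y)[1] = 8
(x ⊛ y)[2] = 8
(x ⊛ y)[3] = -6
(x ⊛ y)[4] = -4

x ⊛ y = [-6, 8, 8, -6, -4]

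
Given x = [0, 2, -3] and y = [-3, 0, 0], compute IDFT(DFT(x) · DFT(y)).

(x ⊛ y)[n] = Σ(m=0 to 2) x[m] · y[(n-m) mod 3]

Computing each output sample:
(x ⊛ y)[0] = 0
(x ⊛ y)[1] = -6
(x ⊛ y)[2] = 9

x ⊛ y = [0, -6, 9]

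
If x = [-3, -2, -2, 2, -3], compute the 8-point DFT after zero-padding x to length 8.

Original 5-point DFT: [-8, -4.5451+1.4001i, 1.0451-4.3920i, 1.0451+4.3920i, -4.5451-1.4001i]
Zero-padded 8-point DFT provides frequency interpolation.

DFT_8([x, 0, ...]) = [-8, -2.8284+2.0000i, -4+4i, 2.8284-2.0000i, -8, 2.8284+2.0000i, -4-4i, -2.8284-2.0000i]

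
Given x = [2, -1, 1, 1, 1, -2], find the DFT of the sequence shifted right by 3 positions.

Time shift by 3: X_shifted[k] = ω_6^(3k) · X[k]
Shifted x = [1, 1, -2, 2, -1, 1]

DFT(x[n-3]) = [2, 1.5000+0.8660i, 3.5000-0.8660i, -6, 3.5000+0.8660i, 1.5000-0.8660i]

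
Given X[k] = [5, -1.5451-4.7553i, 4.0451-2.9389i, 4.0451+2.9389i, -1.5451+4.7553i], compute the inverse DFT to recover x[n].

x[n] = (1/5) Σ(k=0 to 4) X[k] · e^(2πikn/5)

Computing each x[n]:
x[0] = 2
x[1] = 2
x[2] = 2
x[3] = 2
x[4] = -3

x = [2, 2, 2, 2, -3]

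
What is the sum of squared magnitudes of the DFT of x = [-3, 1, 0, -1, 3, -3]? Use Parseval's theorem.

Parseval: Σ|x[n]|² = (1/N)Σ|X[k]|², so Σ|X[k]|² = N·Σ|x[n]|² = 6·29.0000

Σ|X[k]|² = N·Σ|x[n]|² = 6·29.0000 = 174.0000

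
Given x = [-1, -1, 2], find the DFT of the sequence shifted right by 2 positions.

Time shift by 2: X_shifted[k] = ω_3^(2k) · X[k]
Shifted x = [-1, 2, -1]

DFT(x[n-2]) = [0, -1.5000-2.5981i, -1.5000+2.5981i]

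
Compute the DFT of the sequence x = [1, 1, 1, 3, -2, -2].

X[k] = Σ(n=0 to 5) x[n] · ω_6^(nk)
where ω_6 = e^(-2πi/6)

Computing each X[k]:
X[0] = 2
X[1] = -2.0000-5.1962i
X[2] = 5
X[3] = -2
X[4] = 5
X[5] = -2.0000+5.1962i

X = [2, -2.0000-5.1962i, 5, -2, 5, -2.0000+5.1962i]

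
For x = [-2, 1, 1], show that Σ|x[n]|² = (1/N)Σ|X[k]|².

Time domain:
Σ|x[n]|² = |-2|² + |1|² + |1|² = 6.0000

Frequency domain:
(1/3)Σ|X[k]|² = (1/3)(|0|² + |-3|² + |-3|²) = (1/3)·18.0000 = 6.0000

Both sides agree, confirming Parseval's theorem.

Σ|x[n]|² = (1/N)Σ|X[k]|² = 6.0000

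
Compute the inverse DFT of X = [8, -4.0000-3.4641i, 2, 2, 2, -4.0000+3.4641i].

x[n] = (1/6) Σ(k=0 to 5) X[k] · e^(2πikn/6)

Computing each x[n]:
x[0] = 1
x[1] = 1
x[2] = 3
x[3] = 3
x[4] = 1
x[5] = -1

x = [1, 1, 3, 3, 1, -1]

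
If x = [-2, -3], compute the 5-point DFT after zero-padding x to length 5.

Original 2-point DFT: [-5, 1]
Zero-padded 5-point DFT provides frequency interpolation.

DFT_5([x, 0, ...]) = [-5, -2.9271+2.8532i, 0.4271+1.7634i, 0.4271-1.7634i, -2.9271-2.8532i]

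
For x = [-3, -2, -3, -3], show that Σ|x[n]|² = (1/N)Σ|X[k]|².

Time domain:
Σ|x[n]|² = |-3|² + |-2|² + |-3|² + |-3|² = 31.0000

Frequency domain:
(1/4)Σ|X[k]|² = (1/4)(|-11|² + |-1i|² + |-1|² + |1i|²) = (1/4)·124.0000 = 31.0000

Both sides agree, confirming Parseval's theorem.

Σ|x[n]|² = (1/N)Σ|X[k]|² = 31.0000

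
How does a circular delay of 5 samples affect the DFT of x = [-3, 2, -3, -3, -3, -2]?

Time shift by 5: X_shifted[k] = ω_6^(5k) · X[k]
Shifted x = [2, -3, -3, -3, -2, -3]

DFT(x[n-5]) = [-12, 4.5000+0.8660i, 4.5000-0.8660i, 6, 4.5000+0.8660i, 4.5000-0.8660i]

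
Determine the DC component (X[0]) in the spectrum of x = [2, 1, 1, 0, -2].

X[0] = Σ(n=0 to 4) x[n] · ω_5^0 = Σ x[n]
= (2) + (1) + (1) + (0) + (-2)

X[0] = 2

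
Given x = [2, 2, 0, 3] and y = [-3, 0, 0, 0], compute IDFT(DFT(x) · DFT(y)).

(x ⊛ y)[n] = Σ(m=0 to 3) x[m] · y[(n-m) mod 4]

Computing each output sample:
(x ⊛ y)[0] = -6
(x ⊛ y)[1] = -6
(x ⊛ y)[2] = 0
(x ⊛ y)[3] = -9

x ⊛ y = [-6, -6, 0, -9]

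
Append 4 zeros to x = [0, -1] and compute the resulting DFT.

Original 2-point DFT: [-1, 1]
Zero-padded 6-point DFT provides frequency interpolation.

DFT_6([x, 0, ...]) = [-1, -0.5000+0.8660i, 0.5000+0.8660i, 1, 0.5000-0.8660i, -0.5000-0.8660i]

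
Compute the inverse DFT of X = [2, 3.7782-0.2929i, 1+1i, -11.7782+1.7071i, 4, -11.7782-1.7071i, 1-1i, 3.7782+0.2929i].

x[n] = (1/8) Σ(k=0 to 7) X[k] · e^(2πikn/8)

Computing each x[n]:
x[0] = -1
x[1] = 2
x[2] = 1
x[3] = -3
x[4] = 3
x[5] = -3
x[6] = 0
x[7] = 3

x = [-1, 2, 1, -3, 3, -3, 0, 3]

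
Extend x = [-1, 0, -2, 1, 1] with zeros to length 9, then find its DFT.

Original 5-point DFT: [-1, 0.1180+2.7144i, -2.1180-2.2654i, -2.1180+2.2654i, 0.1180-2.7144i]
Zero-padded 9-point DFT provides frequency interpolation.

DFT_9([x, 0, ...]) = [-1, -2.7870+0.7616i, 1.1454+2.1929i, 0.5000-2.5981i, -2.8584-1.1668i, -2.8584+1.1668i, 0.5000+2.5981i, 1.1454-2.1929i, -2.7870-0.7616i]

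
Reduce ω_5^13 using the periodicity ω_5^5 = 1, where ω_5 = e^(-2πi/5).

Since ω_5^5 = 1, powers reduce modulo 5.
13 mod 5 = 3
So ω_5^13 = ω_5^3 = e^(-2πi·3/5)

ω_5^13 = ω_5^3 = -0.8090+0.5878i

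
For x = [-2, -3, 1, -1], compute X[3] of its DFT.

X[3] = Σ(n=0 to 3) x[n] · ω_4^(3n) where ω_4 = e^(-2πi/4)
= (-2)·ω_4^0 + (-3)·ω_4^3 + (1)·ω_4^6 + (-1)·ω_4^9

X[3] = -3-2i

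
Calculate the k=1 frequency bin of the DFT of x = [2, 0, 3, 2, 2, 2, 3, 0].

X[1] = Σ(n=0 to 7) x[n] · ω_8^(1n) where ω_8 = e^(-2πi/8)
= (2)·ω_8^0 + (0)·ω_8^1 + (3)·ω_8^2 + (2)·ω_8^3 + (2)·ω_8^4 + (2)·ω_8^5 + (3)·ω_8^6 + (0)·ω_8^7

X[1] = -2.8284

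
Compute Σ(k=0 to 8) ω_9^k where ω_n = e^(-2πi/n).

Sum of all nth roots of unity equals 0 for n > 1 (geometric series with r ≠ 1).

0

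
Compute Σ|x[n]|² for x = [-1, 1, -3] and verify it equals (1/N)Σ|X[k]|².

Time domain:
Σ|x[n]|² = |-1|² + |1|² + |-3|² = 11.0000

Frequency domain:
(1/3)Σ|X[k]|² = (1/3)(|-3|² + |-3.4641i|² + |3.4641i|²) = (1/3)·33.0000 = 11.0000

Both sides agree, confirming Parseval's theorem.

Σ|x[n]|² = (1/N)Σ|X[k]|² = 11.0000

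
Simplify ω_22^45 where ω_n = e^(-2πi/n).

Since ω_22^22 = 1, powers reduce modulo 22.
45 mod 22 = 1
So ω_22^45 = ω_22^1 = e^(-2πi·1/22)

ω_22^45 = ω_22^1 = 0.9595-0.2817i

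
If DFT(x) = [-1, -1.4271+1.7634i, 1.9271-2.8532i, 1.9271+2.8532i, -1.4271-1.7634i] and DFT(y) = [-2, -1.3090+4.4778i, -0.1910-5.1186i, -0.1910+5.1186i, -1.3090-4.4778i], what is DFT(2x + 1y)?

By linearity: DFT(2x + 1y) = 2·DFT(x) + 1·DFT(y)
= 2·[-1, -1.4271+1.7634i, 1.9271-2.8532i, 1.9271+2.8532i, -1.4271-1.7634i] + 1·[-2, -1.3090+4.4778i, -0.1910-5.1186i, -0.1910+5.1186i, -1.3090-4.4778i]

Computing element-wise:
Z[0] = 2·(-1) + 1·(-2) = -4
Z[1] = 2·(-1.4271+1.7634i) + 1·(-1.3090+4.4778i) = -4.1632+8.0046i
Z[2] = 2·(1.9271-2.8532i) + 1·(-0.1910-5.1186i) = 3.6632-10.8250i
Z[3] = 2·(1.9271+2.8532i) + 1·(-0.1910+5.1186i) = 3.6632+10.8250i
Z[4] = 2·(-1.4271-1.7634i) + 1·(-1.3090-4.4778i) = -4.1632-8.0046i

DFT(2x + 1y) = 2·X + 1·Y = [-4, -4.1632+8.0046i, 3.6632-10.8250i, 3.6632+10.8250i, -4.1632-8.0046i]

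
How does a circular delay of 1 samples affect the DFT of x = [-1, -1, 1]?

Time shift by 1: X_shifted[k] = ω_3^(1k) · X[k]
Shifted x = [1, -1, -1]

DFT(x[n-1]) = [-1, 2, 2]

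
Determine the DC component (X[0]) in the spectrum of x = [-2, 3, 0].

X[0] = Σ(n=0 to 2) x[n] · ω_3^0 = Σ x[n]
= (-2) + (3) + (0)

X[0] = 1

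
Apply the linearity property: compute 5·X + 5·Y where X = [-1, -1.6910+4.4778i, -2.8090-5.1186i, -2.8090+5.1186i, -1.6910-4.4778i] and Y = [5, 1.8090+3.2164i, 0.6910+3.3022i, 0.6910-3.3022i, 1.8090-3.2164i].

By linearity: DFT(5x + 5y) = 5·DFT(x) + 5·DFT(y)
= 5·[-1, -1.6910+4.4778i, -2.8090-5.1186i, -2.8090+5.1186i, -1.6910-4.4778i] + 5·[5, 1.8090+3.2164i, 0.6910+3.3022i, 0.6910-3.3022i, 1.8090-3.2164i]

Computing element-wise:
Z[0] = 5·(-1) + 5·(5) = 20
Z[1] = 5·(-1.6910+4.4778i) + 5·(1.8090+3.2164i) = 0.5900+38.4710i
Z[2] = 5·(-2.8090-5.1186i) + 5·(0.6910+3.3022i) = -10.5900-9.0820i
Z[3] = 5·(-2.8090+5.1186i) + 5·(0.6910-3.3022i) = -10.5900+9.0820i
Z[4] = 5·(-1.6910-4.4778i) + 5·(1.8090-3.2164i) = 0.5900-38.4710i

DFT(5x + 5y) = 5·X + 5·Y = [20, 0.5900+38.4710i, -10.5900-9.0820i, -10.5900+9.0820i, 0.5900-38.4710i]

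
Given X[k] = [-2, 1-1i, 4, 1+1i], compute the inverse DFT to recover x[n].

x[n] = (1/4) Σ(k=0 to 3) X[k] · e^(2πikn/4)

Computing each x[n]:
x[0] = 1
x[1] = -1
x[2] = 0
x[3] = -2

x = [1, -1, 0, -2]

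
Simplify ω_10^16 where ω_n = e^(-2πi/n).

Since ω_10^10 = 1, powers reduce modulo 10.
16 mod 10 = 6
So ω_10^16 = ω_10^6 = e^(-2πi·6/10)

ω_10^16 = ω_10^6 = -0.8090+0.5878i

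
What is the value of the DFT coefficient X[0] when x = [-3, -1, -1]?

X[0] = Σ(n=0 to 2) x[n] · ω_3^0 = Σ x[n]
= (-3) + (-1) + (-1)

X[0] = -5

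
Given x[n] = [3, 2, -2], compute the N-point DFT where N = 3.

X[k] = Σ(n=0 to 2) x[n] · ω_3^(nk)
where ω_3 = e^(-2πi/3)

Computing each X[k]:
X[0] = 3
X[1] = 3.0000-3.4641i
X[2] = 3.0000+3.4641i

X = [3, 3.0000-3.4641i, 3.0000+3.4641i]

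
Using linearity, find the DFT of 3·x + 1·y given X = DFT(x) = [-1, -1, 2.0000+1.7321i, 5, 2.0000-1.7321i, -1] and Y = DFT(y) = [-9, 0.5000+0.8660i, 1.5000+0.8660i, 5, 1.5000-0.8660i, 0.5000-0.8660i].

By linearity: DFT(3x + 1y) = 3·DFT(x) + 1·DFT(y)
= 3·[-1, -1, 2.0000+1.7321i, 5, 2.0000-1.7321i, -1] + 1·[-9, 0.5000+0.8660i, 1.5000+0.8660i, 5, 1.5000-0.8660i, 0.5000-0.8660i]

Computing element-wise:
Z[0] = 3·(-1) + 1·(-9) = -12
Z[1] = 3·(-1) + 1·(0.5000+0.8660i) = -2.5000+0.8660i
Z[2] = 3·(2.0000+1.7321i) + 1·(1.5000+0.8660i) = 7.5000+6.0623i
Z[3] = 3·(5) + 1·(5) = 20
Z[4] = 3·(2.0000-1.7321i) + 1·(1.5000-0.8660i) = 7.5000-6.0623i
Z[5] = 3·(-1) + 1·(0.5000-0.8660i) = -2.5000-0.8660i

DFT(3x + 1y) = 3·X + 1·Y = [-12, -2.5000+0.8660i, 7.5000+6.0623i, 20, 7.5000-6.0623i, -2.5000-0.8660i]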